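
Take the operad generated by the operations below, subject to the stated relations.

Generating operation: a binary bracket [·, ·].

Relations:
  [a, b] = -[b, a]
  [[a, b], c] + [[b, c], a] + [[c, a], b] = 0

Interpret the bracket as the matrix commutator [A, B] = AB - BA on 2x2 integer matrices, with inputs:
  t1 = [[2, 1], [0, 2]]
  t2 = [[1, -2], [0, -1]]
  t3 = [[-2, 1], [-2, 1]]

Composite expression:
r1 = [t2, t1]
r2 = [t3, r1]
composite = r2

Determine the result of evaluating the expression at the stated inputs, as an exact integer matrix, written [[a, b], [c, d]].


[[4, -6], [0, -4]]

[t2, t1] = [[0, 2], [0, 0]]
[t3, [t2, t1]] = [[4, -6], [0, -4]]


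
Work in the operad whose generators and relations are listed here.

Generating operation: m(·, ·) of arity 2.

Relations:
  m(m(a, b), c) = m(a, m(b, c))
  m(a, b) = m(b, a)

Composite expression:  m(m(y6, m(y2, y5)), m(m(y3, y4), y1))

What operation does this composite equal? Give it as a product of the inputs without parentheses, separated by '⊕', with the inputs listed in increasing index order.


y1 ⊕ y2 ⊕ y3 ⊕ y4 ⊕ y5 ⊕ y6

Both nesting and order wash out for m; what remains is which y's occur.
m(y2, y5) unparenthesizes to y2 ⊕ y5
m(y6, m(y2, y5)) unparenthesizes to y6 ⊕ y2 ⊕ y5
m(y3, y4) unparenthesizes to y3 ⊕ y4
m(m(y3, y4), y1) unparenthesizes to y3 ⊕ y4 ⊕ y1
m(m(y6, m(y2, y5)), m(m(y3, y4), y1)) unparenthesizes to y6 ⊕ y2 ⊕ y5 ⊕ y3 ⊕ y4 ⊕ y1
commutativity sorts the factors: y1 ⊕ y2 ⊕ y3 ⊕ y4 ⊕ y5 ⊕ y6


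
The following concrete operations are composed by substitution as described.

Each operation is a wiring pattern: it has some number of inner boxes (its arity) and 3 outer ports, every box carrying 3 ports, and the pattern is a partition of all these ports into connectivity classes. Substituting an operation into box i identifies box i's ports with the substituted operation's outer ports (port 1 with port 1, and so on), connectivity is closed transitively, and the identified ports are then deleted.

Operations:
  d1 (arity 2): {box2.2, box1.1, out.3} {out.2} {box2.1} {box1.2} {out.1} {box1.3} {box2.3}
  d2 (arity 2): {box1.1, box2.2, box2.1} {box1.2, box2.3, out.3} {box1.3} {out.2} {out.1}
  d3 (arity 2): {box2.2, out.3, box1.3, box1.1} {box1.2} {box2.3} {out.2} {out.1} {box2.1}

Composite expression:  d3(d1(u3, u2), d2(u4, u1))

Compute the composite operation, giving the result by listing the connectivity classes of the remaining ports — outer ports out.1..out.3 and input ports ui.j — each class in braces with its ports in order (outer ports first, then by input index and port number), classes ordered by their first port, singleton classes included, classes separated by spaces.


{out.1} {out.2} {out.3, u2.2, u3.1} {u1.1, u1.2, u4.1} {u1.3, u4.2} {u2.1} {u2.3} {u3.2} {u3.3} {u4.3}

Connectivity passes through glued d3-boundaries; trace each wire chain.
d1 over (u3, u2) gives {out.1} {out.2} {out.3, u2.2, u3.1} {u2.1} {u2.3} {u3.2} {u3.3}, out.j being that stage's outer ports
d2 over (u4, u1) gives {out.1} {out.2} {out.3, u1.3, u4.2} {u1.1, u1.2, u4.1} {u4.3}, out.j being that stage's outer ports
d3 over (u3, u2, u4, u1) gives {out.1} {out.2} {out.3, u2.2, u3.1} {u1.1, u1.2, u4.1} {u1.3, u4.2} {u2.1} {u2.3} {u3.2} {u3.3} {u4.3}, out.j being that stage's outer ports


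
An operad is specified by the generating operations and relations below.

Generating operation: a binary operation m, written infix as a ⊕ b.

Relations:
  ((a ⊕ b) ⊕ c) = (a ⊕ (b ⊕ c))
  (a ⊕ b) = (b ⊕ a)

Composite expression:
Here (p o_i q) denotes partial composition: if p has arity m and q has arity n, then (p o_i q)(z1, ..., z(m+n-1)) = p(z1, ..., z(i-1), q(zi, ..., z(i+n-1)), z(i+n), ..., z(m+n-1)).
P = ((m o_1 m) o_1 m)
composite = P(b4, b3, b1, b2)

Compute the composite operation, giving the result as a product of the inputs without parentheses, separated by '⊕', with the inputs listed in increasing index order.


b1 ⊕ b2 ⊕ b3 ⊕ b4


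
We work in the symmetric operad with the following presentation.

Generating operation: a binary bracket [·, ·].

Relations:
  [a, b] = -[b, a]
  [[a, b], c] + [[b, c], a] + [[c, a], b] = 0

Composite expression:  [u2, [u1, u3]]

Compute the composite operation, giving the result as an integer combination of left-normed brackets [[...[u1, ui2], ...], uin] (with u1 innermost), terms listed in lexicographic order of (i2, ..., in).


-[[u1, u3], u2]

In the tensor algebra, words opening u1 carry the u1-anchored form.
Composite bracket: [u2, [u1, u3]]
Each bracket splits as ab - ba, giving 4 signed words (2^2 = 4).
Collect the words opening with u1:
  the word u1u3u2 carries sign -1 and contributes -[[u1, u3], u2]


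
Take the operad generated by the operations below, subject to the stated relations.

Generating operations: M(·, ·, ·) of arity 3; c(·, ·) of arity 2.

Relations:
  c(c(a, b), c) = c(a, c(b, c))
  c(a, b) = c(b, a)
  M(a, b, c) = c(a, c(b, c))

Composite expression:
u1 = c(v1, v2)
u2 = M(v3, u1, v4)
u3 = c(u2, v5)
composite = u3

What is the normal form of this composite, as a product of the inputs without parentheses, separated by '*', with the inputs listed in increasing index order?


v1 * v2 * v3 * v4 * v5

Both nesting and order wash out for c; what remains is which v's occur.
c(v1, v2) collapses to v1 * v2
M(v3, c(v1, v2), v4) collapses to v3 * v1 * v2 * v4
c(M(v3, c(v1, v2), v4), v5) collapses to v3 * v1 * v2 * v4 * v5
sorting the factors by input index: v1 * v2 * v3 * v4 * v5


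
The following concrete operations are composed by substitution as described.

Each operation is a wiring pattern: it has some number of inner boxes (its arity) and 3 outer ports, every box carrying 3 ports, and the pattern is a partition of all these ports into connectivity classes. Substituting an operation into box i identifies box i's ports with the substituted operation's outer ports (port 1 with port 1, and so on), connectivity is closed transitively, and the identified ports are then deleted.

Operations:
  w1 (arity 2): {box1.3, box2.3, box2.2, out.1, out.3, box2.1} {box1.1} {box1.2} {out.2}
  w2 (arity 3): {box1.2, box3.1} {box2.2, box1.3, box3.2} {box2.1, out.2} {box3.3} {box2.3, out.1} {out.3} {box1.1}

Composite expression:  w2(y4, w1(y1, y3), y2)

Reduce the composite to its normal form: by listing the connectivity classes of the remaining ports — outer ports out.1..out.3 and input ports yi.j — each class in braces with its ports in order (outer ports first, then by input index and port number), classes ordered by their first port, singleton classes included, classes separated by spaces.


Substituting into w2 glues patterns; closure does the rest.
stage w1: inputs (y1, y3), connectivity {out.1, out.3, y1.3, y3.1, y3.2, y3.3} {out.2} {y1.1} {y1.2}, out.j its boundary
stage w2: inputs (y4, y1, y3, y2), connectivity {out.1, out.2, y1.3, y3.1, y3.2, y3.3} {out.3} {y1.1} {y1.2} {y2.1, y4.2} {y2.2, y4.3} {y2.3} {y4.1}, out.j its boundary

{out.1, out.2, y1.3, y3.1, y3.2, y3.3} {out.3} {y1.1} {y1.2} {y2.1, y4.2} {y2.2, y4.3} {y2.3} {y4.1}


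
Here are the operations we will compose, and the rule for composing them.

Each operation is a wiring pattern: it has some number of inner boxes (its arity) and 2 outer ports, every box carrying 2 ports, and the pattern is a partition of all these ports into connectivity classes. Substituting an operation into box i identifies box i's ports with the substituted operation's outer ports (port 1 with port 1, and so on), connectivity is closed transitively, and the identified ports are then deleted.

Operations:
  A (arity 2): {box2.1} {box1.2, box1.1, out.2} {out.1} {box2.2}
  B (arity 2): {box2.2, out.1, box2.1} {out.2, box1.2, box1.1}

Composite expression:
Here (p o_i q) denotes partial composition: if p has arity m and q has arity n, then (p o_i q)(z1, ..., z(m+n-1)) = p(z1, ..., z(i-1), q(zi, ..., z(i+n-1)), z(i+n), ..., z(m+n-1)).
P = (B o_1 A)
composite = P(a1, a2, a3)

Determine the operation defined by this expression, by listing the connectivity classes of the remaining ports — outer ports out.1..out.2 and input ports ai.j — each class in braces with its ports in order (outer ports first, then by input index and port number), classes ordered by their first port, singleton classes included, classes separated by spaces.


{out.1, a3.1, a3.2} {out.2, a1.1, a1.2} {a2.1} {a2.2}

Connectivity passes through glued B-boundaries; trace each wire chain.
after A, the pattern on (a1, a2) reads {out.1} {out.2, a1.1, a1.2} {a2.1} {a2.2} (out.j = its outer ports)
after B, the pattern on (a1, a2, a3) reads {out.1, a3.1, a3.2} {out.2, a1.1, a1.2} {a2.1} {a2.2} (out.j = its outer ports)


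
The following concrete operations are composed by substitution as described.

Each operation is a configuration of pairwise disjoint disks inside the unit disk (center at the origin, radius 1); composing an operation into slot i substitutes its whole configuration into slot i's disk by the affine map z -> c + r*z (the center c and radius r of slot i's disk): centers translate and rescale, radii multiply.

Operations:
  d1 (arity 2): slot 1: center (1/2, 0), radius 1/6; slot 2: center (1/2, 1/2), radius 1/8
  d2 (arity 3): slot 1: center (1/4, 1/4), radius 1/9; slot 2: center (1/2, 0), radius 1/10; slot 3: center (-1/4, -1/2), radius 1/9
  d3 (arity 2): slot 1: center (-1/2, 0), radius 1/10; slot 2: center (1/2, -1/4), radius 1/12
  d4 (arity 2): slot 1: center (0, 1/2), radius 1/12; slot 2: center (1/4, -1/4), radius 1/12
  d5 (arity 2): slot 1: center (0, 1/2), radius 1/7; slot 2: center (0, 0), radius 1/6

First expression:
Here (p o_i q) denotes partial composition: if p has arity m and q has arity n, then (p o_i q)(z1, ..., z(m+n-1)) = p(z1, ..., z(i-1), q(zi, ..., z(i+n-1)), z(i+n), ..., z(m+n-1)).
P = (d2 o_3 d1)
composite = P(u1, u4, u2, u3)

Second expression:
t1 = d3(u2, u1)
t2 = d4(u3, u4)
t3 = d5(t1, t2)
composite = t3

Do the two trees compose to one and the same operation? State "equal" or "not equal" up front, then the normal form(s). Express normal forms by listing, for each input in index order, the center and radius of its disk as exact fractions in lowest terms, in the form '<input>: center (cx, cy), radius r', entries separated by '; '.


not equal: they reduce to u1: center (1/4, 1/4), radius 1/9; u2: center (-7/36, -1/2), radius 1/54; u3: center (-7/36, -4/9), radius 1/72; u4: center (1/2, 0), radius 1/10 and u1: center (1/14, 13/28), radius 1/84; u2: center (-1/14, 1/2), radius 1/70; u3: center (0, 1/12), radius 1/72; u4: center (1/24, -1/24), radius 1/72


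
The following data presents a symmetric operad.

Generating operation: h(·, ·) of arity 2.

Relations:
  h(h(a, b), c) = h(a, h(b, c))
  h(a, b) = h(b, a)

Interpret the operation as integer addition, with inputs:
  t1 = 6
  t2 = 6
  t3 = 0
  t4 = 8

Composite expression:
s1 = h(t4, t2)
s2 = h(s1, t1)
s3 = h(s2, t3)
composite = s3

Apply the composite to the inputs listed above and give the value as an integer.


20


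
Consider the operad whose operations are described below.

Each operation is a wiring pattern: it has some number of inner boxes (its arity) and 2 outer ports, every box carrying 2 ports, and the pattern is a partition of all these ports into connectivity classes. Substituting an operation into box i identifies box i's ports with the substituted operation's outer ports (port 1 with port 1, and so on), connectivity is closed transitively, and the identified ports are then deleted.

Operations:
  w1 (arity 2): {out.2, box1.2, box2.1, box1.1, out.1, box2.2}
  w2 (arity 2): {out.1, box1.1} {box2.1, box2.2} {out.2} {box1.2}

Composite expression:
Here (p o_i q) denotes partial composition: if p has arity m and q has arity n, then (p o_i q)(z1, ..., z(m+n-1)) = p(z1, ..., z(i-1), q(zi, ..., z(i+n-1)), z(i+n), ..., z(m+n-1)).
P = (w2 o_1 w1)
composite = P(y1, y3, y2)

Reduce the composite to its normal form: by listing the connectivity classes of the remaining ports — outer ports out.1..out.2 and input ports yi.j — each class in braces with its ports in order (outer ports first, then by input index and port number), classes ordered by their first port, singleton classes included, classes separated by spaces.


{out.1, y1.1, y1.2, y3.1, y3.2} {out.2} {y2.1, y2.2}

After gluing at w2, chains via deleted ports link the y-ports.
after w1, the pattern on (y1, y3) reads {out.1, out.2, y1.1, y1.2, y3.1, y3.2} (out.j = its outer ports)
after w2, the pattern on (y1, y3, y2) reads {out.1, y1.1, y1.2, y3.1, y3.2} {out.2} {y2.1, y2.2} (out.j = its outer ports)


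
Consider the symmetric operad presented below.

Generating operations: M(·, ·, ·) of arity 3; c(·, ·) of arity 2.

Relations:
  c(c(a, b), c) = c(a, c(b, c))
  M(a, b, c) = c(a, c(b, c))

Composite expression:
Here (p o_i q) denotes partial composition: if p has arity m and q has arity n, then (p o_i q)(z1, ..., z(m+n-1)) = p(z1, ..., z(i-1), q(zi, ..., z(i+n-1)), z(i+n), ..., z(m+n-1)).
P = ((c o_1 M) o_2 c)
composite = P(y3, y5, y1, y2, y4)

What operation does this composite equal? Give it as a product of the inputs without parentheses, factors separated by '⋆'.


y3 ⋆ y5 ⋆ y1 ⋆ y2 ⋆ y4

Associativity of c dissolves the nesting; only the y-input order survives.
c(y5, y1) collapses to y5 ⋆ y1
M(y3, c(y5, y1), y2) collapses to y3 ⋆ y5 ⋆ y1 ⋆ y2
c(M(y3, c(y5, y1), y2), y4) collapses to y3 ⋆ y5 ⋆ y1 ⋆ y2 ⋆ y4


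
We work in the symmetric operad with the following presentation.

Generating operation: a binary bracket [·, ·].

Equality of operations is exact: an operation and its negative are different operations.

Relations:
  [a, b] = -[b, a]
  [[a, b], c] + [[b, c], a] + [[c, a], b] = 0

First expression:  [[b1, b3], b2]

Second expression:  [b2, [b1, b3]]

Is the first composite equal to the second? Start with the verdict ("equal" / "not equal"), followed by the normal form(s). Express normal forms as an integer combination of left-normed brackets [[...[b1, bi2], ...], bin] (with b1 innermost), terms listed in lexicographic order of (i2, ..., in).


The first expression reduces to [[b1, b3], b2]
The second expression reduces to -[[b1, b3], b2]
Distinct normal forms: not equal.

not equal: they reduce to [[b1, b3], b2] and -[[b1, b3], b2]


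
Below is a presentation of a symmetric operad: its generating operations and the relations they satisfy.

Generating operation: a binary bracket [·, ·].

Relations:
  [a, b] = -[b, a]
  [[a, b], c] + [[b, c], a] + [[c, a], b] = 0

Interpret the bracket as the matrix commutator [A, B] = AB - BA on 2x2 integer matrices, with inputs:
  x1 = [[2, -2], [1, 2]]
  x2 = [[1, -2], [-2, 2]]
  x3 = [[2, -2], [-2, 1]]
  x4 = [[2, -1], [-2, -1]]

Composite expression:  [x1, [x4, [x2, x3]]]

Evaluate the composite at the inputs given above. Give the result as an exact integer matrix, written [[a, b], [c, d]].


[x2, x3] = [[0, 4], [-4, 0]]
[x4, [x2, x3]] = [[12, 12], [12, -12]]
[x1, [x4, [x2, x3]]] = [[-36, 48], [24, 36]]

[[-36, 48], [24, 36]]


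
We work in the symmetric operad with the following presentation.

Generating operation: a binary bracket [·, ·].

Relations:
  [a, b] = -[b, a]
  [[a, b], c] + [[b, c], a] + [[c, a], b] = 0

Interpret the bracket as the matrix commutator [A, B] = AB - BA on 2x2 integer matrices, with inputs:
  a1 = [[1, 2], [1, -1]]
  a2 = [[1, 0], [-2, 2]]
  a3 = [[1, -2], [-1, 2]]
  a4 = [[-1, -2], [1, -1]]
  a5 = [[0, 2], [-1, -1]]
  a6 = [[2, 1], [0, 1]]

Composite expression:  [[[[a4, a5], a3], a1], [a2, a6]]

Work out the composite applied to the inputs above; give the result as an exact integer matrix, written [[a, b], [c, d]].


[[6, 8], [8, -6]]

[a4, a5] = [[0, 2], [1, 0]]
[[a4, a5], a3] = [[0, 2], [-1, 0]]
[[[a4, a5], a3], a1] = [[4, -4], [-2, -4]]
[a2, a6] = [[2, -1], [-2, -2]]
[[[[a4, a5], a3], a1], [a2, a6]] = [[6, 8], [8, -6]]


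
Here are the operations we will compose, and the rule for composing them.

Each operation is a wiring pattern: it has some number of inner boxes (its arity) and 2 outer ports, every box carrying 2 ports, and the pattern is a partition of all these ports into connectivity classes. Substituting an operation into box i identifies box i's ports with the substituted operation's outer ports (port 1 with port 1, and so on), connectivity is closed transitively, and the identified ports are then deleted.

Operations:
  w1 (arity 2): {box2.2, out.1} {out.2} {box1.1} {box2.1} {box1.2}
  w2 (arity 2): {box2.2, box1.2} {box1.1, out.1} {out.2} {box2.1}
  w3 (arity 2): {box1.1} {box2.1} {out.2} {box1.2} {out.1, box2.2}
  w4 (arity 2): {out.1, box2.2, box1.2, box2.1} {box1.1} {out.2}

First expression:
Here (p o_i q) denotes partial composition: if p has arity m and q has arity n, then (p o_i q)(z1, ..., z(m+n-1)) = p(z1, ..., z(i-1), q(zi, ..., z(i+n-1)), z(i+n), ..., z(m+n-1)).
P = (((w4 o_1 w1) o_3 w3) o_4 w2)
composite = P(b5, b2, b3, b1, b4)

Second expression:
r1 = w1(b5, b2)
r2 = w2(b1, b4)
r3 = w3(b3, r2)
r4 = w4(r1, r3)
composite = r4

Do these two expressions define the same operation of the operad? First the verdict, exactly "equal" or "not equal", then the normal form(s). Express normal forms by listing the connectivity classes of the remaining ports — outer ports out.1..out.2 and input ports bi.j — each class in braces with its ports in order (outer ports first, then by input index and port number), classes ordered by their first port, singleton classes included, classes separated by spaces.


In normal form, the first expression is {out.1} {out.2} {b1.1} {b1.2, b4.2} {b2.1} {b2.2} {b3.1} {b3.2} {b4.1} {b5.1} {b5.2}
In normal form, the second expression is {out.1} {out.2} {b1.1} {b1.2, b4.2} {b2.1} {b2.2} {b3.1} {b3.2} {b4.1} {b5.1} {b5.2}
Both agree, so they are equal.

equal; both compose to {out.1} {out.2} {b1.1} {b1.2, b4.2} {b2.1} {b2.2} {b3.1} {b3.2} {b4.1} {b5.1} {b5.2}


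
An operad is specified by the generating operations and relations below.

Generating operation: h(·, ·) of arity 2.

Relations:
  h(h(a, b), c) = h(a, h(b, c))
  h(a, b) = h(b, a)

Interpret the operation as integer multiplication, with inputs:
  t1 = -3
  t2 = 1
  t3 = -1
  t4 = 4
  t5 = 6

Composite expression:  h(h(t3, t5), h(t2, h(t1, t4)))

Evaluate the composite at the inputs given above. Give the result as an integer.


72

h(t3, t5) = -6
h(t1, t4) = -12
h(t2, h(t1, t4)) = -12
h(h(t3, t5), h(t2, h(t1, t4))) = 72


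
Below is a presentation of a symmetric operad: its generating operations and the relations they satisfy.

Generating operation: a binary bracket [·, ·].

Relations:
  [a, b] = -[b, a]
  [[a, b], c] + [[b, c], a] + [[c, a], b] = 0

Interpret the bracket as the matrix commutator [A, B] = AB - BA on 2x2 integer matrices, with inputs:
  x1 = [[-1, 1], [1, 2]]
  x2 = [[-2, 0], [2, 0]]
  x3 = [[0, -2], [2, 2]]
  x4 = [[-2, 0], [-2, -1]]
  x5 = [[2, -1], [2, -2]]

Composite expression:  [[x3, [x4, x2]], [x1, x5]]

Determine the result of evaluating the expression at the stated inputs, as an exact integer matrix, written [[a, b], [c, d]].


[[12, 24], [312, -12]]


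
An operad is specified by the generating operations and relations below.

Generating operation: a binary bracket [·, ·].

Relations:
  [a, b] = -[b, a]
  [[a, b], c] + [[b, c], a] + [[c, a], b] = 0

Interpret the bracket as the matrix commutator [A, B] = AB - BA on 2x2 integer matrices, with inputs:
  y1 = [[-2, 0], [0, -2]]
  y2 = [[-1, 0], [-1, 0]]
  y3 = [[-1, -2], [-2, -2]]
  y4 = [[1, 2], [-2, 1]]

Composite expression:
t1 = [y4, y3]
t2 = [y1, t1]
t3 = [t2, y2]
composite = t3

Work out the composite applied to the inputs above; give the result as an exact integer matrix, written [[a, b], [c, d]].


[[0, 0], [0, 0]]

[y4, y3] = [[-8, -2], [-2, 8]]
[y1, [y4, y3]] = [[0, 0], [0, 0]]
[[y1, [y4, y3]], y2] = [[0, 0], [0, 0]]


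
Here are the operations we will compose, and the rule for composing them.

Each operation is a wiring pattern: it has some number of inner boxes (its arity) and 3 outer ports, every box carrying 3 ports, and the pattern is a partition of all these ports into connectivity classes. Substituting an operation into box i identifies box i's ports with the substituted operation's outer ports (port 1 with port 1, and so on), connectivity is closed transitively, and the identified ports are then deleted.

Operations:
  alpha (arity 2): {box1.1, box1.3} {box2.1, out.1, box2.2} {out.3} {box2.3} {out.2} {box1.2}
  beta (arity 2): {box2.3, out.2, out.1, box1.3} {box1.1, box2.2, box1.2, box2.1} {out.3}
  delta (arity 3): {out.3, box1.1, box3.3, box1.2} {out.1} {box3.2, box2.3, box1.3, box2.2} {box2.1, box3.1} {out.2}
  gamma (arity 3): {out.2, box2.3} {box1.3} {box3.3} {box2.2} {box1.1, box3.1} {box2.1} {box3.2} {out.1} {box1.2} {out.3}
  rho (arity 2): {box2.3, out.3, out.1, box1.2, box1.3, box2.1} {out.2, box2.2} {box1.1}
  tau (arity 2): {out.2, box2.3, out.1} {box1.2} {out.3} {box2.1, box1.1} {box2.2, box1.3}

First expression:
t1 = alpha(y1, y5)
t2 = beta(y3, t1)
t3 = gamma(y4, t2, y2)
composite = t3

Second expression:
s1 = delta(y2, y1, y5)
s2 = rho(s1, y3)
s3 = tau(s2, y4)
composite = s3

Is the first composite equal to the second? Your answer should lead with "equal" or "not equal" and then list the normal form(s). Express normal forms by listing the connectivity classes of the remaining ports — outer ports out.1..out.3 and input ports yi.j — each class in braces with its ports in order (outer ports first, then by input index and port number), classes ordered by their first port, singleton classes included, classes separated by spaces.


The first expression reduces to {out.1} {out.2} {out.3} {y1.1, y1.3} {y1.2} {y2.1, y4.1} {y2.2} {y2.3} {y3.1, y3.2, y5.1, y5.2} {y3.3} {y4.2} {y4.3} {y5.3}
The second expression reduces to {out.1, out.2, y4.3} {out.3} {y1.1, y5.1} {y1.2, y1.3, y2.3, y5.2} {y2.1, y2.2, y3.1, y3.3, y4.1, y4.2, y5.3} {y3.2}
The forms do not match — not equal.

not equal; the first gives {out.1} {out.2} {out.3} {y1.1, y1.3} {y1.2} {y2.1, y4.1} {y2.2} {y2.3} {y3.1, y3.2, y5.1, y5.2} {y3.3} {y4.2} {y4.3} {y5.3} and the second {out.1, out.2, y4.3} {out.3} {y1.1, y5.1} {y1.2, y1.3, y2.3, y5.2} {y2.1, y2.2, y3.1, y3.3, y4.1, y4.2, y5.3} {y3.2}


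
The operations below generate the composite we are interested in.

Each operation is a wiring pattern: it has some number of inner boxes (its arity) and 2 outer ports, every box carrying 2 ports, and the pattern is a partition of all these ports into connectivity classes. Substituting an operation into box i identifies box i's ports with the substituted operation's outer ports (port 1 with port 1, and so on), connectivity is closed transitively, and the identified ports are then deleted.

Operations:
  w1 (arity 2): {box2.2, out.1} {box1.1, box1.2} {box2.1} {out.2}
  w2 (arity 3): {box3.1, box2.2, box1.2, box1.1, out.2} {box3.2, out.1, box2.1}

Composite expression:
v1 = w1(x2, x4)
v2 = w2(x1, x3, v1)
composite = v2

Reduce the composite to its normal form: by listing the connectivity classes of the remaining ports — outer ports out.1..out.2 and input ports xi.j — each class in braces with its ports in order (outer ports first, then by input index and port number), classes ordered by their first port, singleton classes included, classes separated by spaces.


Treat the ports identified at w2 as solder joints: merge, then drop.
the subtree at w1 composes to {out.1, x4.2} {out.2} {x2.1, x2.2} {x4.1} on (x2, x4); out.j = own outer ports
the subtree at w2 composes to {out.1, x3.1} {out.2, x1.1, x1.2, x3.2, x4.2} {x2.1, x2.2} {x4.1} on (x1, x3, x2, x4); out.j = own outer ports

{out.1, x3.1} {out.2, x1.1, x1.2, x3.2, x4.2} {x2.1, x2.2} {x4.1}


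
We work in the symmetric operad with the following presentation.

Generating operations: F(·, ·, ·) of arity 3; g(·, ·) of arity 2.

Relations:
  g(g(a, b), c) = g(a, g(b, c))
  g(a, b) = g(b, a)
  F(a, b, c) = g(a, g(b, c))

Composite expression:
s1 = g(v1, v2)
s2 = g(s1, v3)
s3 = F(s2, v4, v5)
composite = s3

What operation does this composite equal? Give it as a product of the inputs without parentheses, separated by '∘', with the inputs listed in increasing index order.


Key point: F commutes, so take the v-inputs in any fixed order.
g(v1, v2) reduces to v1 ∘ v2
g(g(v1, v2), v3) reduces to v1 ∘ v2 ∘ v3
F(g(g(v1, v2), v3), v4, v5) reduces to v1 ∘ v2 ∘ v3 ∘ v4 ∘ v5
the factors in increasing index order: v1 ∘ v2 ∘ v3 ∘ v4 ∘ v5

v1 ∘ v2 ∘ v3 ∘ v4 ∘ v5


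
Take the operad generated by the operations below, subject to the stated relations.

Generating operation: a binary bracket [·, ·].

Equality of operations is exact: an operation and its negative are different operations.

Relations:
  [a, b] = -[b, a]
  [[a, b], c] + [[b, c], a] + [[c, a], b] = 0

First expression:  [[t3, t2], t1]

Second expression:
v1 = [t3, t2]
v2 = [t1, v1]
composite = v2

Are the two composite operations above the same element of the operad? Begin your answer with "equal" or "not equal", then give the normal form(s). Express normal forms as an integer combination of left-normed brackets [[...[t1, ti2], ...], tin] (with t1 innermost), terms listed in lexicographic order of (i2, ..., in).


The first composite normalizes to [[t1, t2], t3] - [[t1, t3], t2]
The second composite normalizes to -[[t1, t2], t3] + [[t1, t3], t2]
No match — not equal.

not equal — first [[t1, t2], t3] - [[t1, t3], t2], second -[[t1, t2], t3] + [[t1, t3], t2]


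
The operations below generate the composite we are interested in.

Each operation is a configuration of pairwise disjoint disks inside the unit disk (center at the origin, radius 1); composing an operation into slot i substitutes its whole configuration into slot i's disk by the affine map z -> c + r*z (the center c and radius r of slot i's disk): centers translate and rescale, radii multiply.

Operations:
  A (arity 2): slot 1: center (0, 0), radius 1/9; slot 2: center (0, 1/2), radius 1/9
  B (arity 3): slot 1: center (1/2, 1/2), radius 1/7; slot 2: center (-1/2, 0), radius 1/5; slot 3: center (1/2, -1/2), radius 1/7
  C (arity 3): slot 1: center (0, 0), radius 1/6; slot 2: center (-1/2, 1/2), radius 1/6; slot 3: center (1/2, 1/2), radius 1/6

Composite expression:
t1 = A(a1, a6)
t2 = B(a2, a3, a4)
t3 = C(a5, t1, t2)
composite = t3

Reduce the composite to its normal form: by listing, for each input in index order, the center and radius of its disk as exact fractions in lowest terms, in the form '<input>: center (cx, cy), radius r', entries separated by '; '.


a1: center (-1/2, 1/2), radius 1/54; a2: center (7/12, 7/12), radius 1/42; a3: center (5/12, 1/2), radius 1/30; a4: center (7/12, 5/12), radius 1/42; a5: center (0, 0), radius 1/6; a6: center (-1/2, 7/12), radius 1/54

Each a-disk chains the slot maps above it in C; radii multiply.
input a5: composing its 1 substitution step yields center (0, 0), radius 1/6
input a1: composing its 2 substitution steps yields center (-1/2, 1/2), radius 1/54
input a6: composing its 2 substitution steps yields center (-1/2, 7/12), radius 1/54
input a2: composing its 2 substitution steps yields center (7/12, 7/12), radius 1/42
input a3: composing its 2 substitution steps yields center (5/12, 1/2), radius 1/30
input a4: composing its 2 substitution steps yields center (7/12, 5/12), radius 1/42


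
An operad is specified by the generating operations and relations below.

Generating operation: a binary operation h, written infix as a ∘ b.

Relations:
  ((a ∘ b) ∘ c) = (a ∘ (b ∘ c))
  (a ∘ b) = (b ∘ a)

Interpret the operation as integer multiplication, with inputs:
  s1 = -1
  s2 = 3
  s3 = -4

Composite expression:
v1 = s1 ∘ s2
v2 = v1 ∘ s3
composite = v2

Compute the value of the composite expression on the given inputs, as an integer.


12

(s1 ∘ s2) = -3
((s1 ∘ s2) ∘ s3) = 12


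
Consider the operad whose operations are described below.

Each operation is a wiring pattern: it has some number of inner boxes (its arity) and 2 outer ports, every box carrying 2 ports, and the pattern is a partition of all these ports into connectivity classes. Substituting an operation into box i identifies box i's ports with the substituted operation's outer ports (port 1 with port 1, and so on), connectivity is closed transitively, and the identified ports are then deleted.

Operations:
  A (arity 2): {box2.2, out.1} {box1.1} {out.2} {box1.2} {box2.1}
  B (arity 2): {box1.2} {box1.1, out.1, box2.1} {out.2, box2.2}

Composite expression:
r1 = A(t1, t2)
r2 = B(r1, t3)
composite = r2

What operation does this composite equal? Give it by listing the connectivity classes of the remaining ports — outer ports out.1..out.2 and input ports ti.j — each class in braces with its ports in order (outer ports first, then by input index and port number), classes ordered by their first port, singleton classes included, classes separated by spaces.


Two ports join when wires chain via B-identified ports.
A over (t1, t2) gives {out.1, t2.2} {out.2} {t1.1} {t1.2} {t2.1}, out.j being that stage's outer ports
B over (t1, t2, t3) gives {out.1, t2.2, t3.1} {out.2, t3.2} {t1.1} {t1.2} {t2.1}, out.j being that stage's outer ports

{out.1, t2.2, t3.1} {out.2, t3.2} {t1.1} {t1.2} {t2.1}


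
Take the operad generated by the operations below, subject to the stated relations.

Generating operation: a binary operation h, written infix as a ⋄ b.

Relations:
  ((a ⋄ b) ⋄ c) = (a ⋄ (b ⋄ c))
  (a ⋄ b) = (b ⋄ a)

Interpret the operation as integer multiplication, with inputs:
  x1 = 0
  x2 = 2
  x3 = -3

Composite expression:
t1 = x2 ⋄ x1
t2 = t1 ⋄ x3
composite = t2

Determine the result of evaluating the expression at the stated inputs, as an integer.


0

(x2 ⋄ x1) = 0
((x2 ⋄ x1) ⋄ x3) = 0


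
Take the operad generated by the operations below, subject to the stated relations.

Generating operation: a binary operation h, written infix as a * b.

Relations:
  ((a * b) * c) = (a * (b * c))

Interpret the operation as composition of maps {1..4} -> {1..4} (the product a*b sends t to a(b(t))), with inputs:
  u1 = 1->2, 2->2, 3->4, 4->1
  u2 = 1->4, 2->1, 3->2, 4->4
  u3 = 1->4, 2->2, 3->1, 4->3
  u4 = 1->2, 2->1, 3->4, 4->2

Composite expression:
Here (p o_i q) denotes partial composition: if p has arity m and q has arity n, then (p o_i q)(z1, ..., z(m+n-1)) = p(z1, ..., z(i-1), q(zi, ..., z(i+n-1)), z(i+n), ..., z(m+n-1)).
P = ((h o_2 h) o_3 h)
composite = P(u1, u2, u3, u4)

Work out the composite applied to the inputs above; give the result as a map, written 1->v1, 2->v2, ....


1->2, 2->1, 3->2, 4->2

(u3 * u4) = 1->2, 2->4, 3->3, 4->2
(u2 * (u3 * u4)) = 1->1, 2->4, 3->2, 4->1
(u1 * (u2 * (u3 * u4))) = 1->2, 2->1, 3->2, 4->2


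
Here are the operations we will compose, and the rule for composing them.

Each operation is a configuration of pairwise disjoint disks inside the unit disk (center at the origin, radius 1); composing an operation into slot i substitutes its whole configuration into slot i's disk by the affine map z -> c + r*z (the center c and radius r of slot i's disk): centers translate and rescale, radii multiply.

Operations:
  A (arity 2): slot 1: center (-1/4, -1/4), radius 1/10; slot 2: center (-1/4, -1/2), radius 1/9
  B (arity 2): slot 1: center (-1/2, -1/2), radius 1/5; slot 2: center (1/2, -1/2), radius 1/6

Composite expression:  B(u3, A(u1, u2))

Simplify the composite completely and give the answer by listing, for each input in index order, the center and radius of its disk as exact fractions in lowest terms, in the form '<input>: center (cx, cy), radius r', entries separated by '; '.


u1: center (11/24, -13/24), radius 1/60; u2: center (11/24, -7/12), radius 1/54; u3: center (-1/2, -1/2), radius 1/5

Each u-disk chains the slot maps above it in B; radii multiply.
u3 passes through 1 substitution, ending at center (-1/2, -1/2), radius 1/5
u1 passes through 2 substitutions, ending at center (11/24, -13/24), radius 1/60
u2 passes through 2 substitutions, ending at center (11/24, -7/12), radius 1/54


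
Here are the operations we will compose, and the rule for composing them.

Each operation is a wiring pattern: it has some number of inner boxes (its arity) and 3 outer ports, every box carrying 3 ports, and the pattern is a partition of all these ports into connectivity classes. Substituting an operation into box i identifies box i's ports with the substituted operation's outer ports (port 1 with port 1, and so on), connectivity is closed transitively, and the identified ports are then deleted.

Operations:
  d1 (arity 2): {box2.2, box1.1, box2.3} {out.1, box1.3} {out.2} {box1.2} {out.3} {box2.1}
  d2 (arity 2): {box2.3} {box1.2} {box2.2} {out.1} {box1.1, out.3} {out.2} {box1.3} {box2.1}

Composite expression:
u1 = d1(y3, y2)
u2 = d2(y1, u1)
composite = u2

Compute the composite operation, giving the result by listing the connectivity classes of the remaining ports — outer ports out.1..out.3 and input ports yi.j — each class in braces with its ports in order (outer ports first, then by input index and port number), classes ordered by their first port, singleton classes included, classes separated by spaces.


{out.1} {out.2} {out.3, y1.1} {y1.2} {y1.3} {y2.1} {y2.2, y2.3, y3.1} {y3.2} {y3.3}

Substituting into d2 glues patterns; closure does the rest.
after d1, the pattern on (y3, y2) reads {out.1, y3.3} {out.2} {out.3} {y2.1} {y2.2, y2.3, y3.1} {y3.2} (out.j = its outer ports)
after d2, the pattern on (y1, y3, y2) reads {out.1} {out.2} {out.3, y1.1} {y1.2} {y1.3} {y2.1} {y2.2, y2.3, y3.1} {y3.2} {y3.3} (out.j = its outer ports)


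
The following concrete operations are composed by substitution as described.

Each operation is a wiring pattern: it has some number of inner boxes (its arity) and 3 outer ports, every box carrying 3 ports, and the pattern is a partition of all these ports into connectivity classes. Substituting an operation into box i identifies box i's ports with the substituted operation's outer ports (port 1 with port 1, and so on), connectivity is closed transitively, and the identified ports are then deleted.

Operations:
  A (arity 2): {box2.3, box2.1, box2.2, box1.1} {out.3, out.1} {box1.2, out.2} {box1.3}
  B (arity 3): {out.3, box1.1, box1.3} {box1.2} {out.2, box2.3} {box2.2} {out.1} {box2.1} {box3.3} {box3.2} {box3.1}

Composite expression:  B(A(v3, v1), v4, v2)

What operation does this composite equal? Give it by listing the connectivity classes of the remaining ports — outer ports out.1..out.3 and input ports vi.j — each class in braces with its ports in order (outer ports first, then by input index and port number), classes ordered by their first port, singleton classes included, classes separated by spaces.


After gluing at B, chains via deleted ports link the v-ports.
stage A: inputs (v3, v1), connectivity {out.1, out.3} {out.2, v3.2} {v1.1, v1.2, v1.3, v3.1} {v3.3}, out.j its boundary
stage B: inputs (v3, v1, v4, v2), connectivity {out.1} {out.2, v4.3} {out.3} {v1.1, v1.2, v1.3, v3.1} {v2.1} {v2.2} {v2.3} {v3.2} {v3.3} {v4.1} {v4.2}, out.j its boundary

{out.1} {out.2, v4.3} {out.3} {v1.1, v1.2, v1.3, v3.1} {v2.1} {v2.2} {v2.3} {v3.2} {v3.3} {v4.1} {v4.2}


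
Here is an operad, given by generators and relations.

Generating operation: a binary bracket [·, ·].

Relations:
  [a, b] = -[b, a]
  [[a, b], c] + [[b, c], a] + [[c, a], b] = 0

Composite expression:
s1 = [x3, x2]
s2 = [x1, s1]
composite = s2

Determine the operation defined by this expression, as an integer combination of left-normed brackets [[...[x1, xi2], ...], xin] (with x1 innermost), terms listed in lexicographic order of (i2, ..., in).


-[[x1, x2], x3] + [[x1, x3], x2]

Antisymmetry and Jacobi reduce to x1-anchored left-normed brackets.
Composite bracket: [x1, [x3, x2]]
Full expansion: 4 signed words from ab - ba (2^2 = 4).
Only words starting with x1 matter:
  the word x1x2x3 carries sign -1 and contributes -[[x1, x2], x3]
  the word x1x3x2 carries sign +1 and contributes +[[x1, x3], x2]


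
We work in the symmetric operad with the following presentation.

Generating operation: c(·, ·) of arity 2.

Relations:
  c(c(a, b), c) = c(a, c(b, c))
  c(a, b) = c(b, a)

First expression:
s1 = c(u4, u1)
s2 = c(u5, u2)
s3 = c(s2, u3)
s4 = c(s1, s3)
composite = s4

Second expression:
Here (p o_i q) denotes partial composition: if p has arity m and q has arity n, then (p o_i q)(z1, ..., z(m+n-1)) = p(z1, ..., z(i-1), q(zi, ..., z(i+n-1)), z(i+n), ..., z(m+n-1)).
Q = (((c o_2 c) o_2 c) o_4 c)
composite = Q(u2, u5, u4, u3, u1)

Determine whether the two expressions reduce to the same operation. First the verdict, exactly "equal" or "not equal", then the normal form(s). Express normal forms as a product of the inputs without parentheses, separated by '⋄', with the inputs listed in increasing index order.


equal — both sides give u1 ⋄ u2 ⋄ u3 ⋄ u4 ⋄ u5

In normal form, the first expression is u1 ⋄ u2 ⋄ u3 ⋄ u4 ⋄ u5
In normal form, the second expression is u1 ⋄ u2 ⋄ u3 ⋄ u4 ⋄ u5
The normal forms match — equal.


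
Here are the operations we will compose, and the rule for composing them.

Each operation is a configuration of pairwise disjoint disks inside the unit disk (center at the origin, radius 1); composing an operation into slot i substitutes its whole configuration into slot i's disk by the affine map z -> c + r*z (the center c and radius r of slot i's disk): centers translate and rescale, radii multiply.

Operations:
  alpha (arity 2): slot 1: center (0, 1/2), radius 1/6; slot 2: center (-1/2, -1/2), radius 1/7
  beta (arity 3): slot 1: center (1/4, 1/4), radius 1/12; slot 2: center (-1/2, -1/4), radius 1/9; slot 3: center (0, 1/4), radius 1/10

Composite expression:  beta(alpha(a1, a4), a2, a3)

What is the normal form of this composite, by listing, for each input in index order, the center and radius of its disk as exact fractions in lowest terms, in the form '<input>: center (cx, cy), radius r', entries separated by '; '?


Follow each a-input down from beta: c' goes to c + r*c', radius to r*r'.
input a1: applying the 2 nested substitutions gives center (1/4, 7/24), radius 1/72
input a4: applying the 2 nested substitutions gives center (5/24, 5/24), radius 1/84
input a2: applying the 1 nested substitution gives center (-1/2, -1/4), radius 1/9
input a3: applying the 1 nested substitution gives center (0, 1/4), radius 1/10

a1: center (1/4, 7/24), radius 1/72; a2: center (-1/2, -1/4), radius 1/9; a3: center (0, 1/4), radius 1/10; a4: center (5/24, 5/24), radius 1/84


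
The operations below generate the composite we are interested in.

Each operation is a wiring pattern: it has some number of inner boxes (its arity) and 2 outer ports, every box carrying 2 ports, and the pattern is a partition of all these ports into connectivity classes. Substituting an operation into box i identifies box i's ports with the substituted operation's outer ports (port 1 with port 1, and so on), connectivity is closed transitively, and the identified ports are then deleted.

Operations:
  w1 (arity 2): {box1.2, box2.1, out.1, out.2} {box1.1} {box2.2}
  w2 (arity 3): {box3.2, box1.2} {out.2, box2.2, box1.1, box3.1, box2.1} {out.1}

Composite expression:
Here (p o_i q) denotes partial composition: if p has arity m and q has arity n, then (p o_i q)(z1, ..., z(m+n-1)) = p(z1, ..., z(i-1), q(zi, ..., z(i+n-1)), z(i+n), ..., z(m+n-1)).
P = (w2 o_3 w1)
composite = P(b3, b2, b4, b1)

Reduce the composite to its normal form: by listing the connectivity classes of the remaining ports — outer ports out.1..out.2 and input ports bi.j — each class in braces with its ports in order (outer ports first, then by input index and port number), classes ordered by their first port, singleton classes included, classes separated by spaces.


{out.1} {out.2, b1.1, b2.1, b2.2, b3.1, b3.2, b4.2} {b1.2} {b4.1}

Connectivity passes through glued w2-boundaries; trace each wire chain.
after w1, the pattern on (b4, b1) reads {out.1, out.2, b1.1, b4.2} {b1.2} {b4.1} (out.j = its outer ports)
after w2, the pattern on (b3, b2, b4, b1) reads {out.1} {out.2, b1.1, b2.1, b2.2, b3.1, b3.2, b4.2} {b1.2} {b4.1} (out.j = its outer ports)


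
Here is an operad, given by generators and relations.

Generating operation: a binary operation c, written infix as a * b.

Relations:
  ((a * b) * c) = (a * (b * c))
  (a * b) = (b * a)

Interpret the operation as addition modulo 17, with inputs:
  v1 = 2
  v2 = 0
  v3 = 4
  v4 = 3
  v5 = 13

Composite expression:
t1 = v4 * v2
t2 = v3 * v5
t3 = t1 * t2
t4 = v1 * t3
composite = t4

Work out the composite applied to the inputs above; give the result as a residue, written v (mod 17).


5 (mod 17)

(v4 * v2) = 3
(v3 * v5) = 0
((v4 * v2) * (v3 * v5)) = 3
(v1 * ((v4 * v2) * (v3 * v5))) = 5
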